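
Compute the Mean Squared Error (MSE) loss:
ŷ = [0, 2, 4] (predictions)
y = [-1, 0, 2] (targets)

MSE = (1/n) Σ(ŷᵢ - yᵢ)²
MSE = 3

MSE = (1/3)((0--1)² + (2-0)² + (4-2)²) = (1/3)(1 + 4 + 4) = 3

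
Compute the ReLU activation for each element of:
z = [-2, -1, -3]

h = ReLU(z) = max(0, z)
h = [0, 0, 0]

ReLU applied element-wise: max(0,-2)=0, max(0,-1)=0, max(0,-3)=0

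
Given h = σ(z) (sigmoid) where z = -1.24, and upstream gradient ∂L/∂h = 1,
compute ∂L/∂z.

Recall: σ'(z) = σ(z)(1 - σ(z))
∂L/∂z = 0.1741

σ(-1.24) = 0.2244
σ'(-1.24) = σ(-1.24)(1 - σ(-1.24)) = 0.2244 × 0.7756 = 0.1741
∂L/∂z = ∂L/∂h · σ'(z) = 1 × 0.1741 = 0.1741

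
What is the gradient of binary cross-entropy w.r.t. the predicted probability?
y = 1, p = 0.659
∂L/∂p = -1.517

∂L/∂p = -y/p + (1-y)/(1-p) = -1/0.659 + 0 = -1.517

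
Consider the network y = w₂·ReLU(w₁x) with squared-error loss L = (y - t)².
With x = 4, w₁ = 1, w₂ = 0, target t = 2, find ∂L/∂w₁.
∂L/∂w₁ = 0

Forward pass:
z = w₁x = 1×4 = 4
h = ReLU(4) = 4
y = w₂h = 0×4 = 0

Backward pass:
∂L/∂y = 2(y - t) = 2(0 - 2) = -4
∂y/∂h = w₂ = 0
∂h/∂z = 1 (ReLU derivative)
∂z/∂w₁ = x = 4

∂L/∂w₁ = -4 × 0 × 1 × 4 = 0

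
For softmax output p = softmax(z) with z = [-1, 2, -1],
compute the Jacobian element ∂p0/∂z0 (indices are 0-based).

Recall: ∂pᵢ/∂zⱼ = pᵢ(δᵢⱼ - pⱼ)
∂p0/∂z0 = 0.04323

p = softmax(z) = [0.04528, 0.9094, 0.04528]
p0 = 0.04528

∂p0/∂z0 = p0(1 - p0) = 0.04528 × (1 - 0.04528) = 0.04323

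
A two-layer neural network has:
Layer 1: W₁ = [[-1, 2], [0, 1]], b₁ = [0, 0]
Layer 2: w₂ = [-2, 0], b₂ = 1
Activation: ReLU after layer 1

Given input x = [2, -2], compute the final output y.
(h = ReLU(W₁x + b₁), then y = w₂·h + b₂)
y = 1

Layer 1 pre-activation: z₁ = [-6, -2]
After ReLU: h = [0, 0]
Layer 2 output: y = -2×0 + 0×0 + 1 = 1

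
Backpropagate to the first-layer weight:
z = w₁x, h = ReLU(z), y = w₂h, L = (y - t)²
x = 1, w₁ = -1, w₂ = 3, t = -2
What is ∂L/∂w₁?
∂L/∂w₁ = 0

Forward pass:
z = w₁x = -1×1 = -1
h = ReLU(-1) = 0
y = w₂h = 3×0 = 0

Backward pass:
∂L/∂y = 2(y - t) = 2(0 - -2) = 4
∂y/∂h = w₂ = 3
∂h/∂z = 0 (ReLU derivative)
∂z/∂w₁ = x = 1

∂L/∂w₁ = 4 × 3 × 0 × 1 = 0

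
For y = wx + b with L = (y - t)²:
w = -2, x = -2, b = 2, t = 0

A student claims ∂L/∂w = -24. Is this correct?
Correct

y = (-2)(-2) + 2 = 6
∂L/∂y = 2(y - t) = 2(6 - 0) = 12
∂y/∂w = x = -2
∂L/∂w = 12 × -2 = -24

Claimed value: -24
Correct: The correct gradient is -24.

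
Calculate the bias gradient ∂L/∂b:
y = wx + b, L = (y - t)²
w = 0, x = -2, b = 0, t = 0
∂L/∂b = 0

y = wx + b = (0)(-2) + 0 = 0
∂L/∂y = 2(y - t) = 2(0 - 0) = 0
∂y/∂b = 1
∂L/∂b = ∂L/∂y · ∂y/∂b = 0 × 1 = 0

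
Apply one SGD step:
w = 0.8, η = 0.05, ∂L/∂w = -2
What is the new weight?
w_new = 0.9

w_new = w - η·∂L/∂w = 0.8 - 0.05×(-2) = 0.8 - (-0.1) = 0.9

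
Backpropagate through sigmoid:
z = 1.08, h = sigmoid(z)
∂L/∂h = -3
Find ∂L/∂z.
∂L/∂z = -0.5677

σ(1.08) = 0.7465
σ'(1.08) = σ(1.08)(1 - σ(1.08)) = 0.7465 × 0.2535 = 0.1892
∂L/∂z = ∂L/∂h · σ'(z) = -3 × 0.1892 = -0.5677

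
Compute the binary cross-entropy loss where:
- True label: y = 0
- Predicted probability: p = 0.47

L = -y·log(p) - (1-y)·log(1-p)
L = 0.6349

L = -0·log(0.47) - 1·log(0.53) = -log(0.53) = 0.6349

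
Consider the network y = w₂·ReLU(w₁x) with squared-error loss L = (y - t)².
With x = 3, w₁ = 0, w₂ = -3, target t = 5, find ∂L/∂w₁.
∂L/∂w₁ = 0

Forward pass:
z = w₁x = 0×3 = 0
h = ReLU(0) = 0
y = w₂h = -3×0 = 0

Backward pass:
∂L/∂y = 2(y - t) = 2(0 - 5) = -10
∂y/∂h = w₂ = -3
∂h/∂z = 0 (ReLU derivative)
∂z/∂w₁ = x = 3

∂L/∂w₁ = -10 × -3 × 0 × 3 = 0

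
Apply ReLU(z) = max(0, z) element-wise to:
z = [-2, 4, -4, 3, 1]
h = [0, 4, 0, 3, 1]

ReLU applied element-wise: max(0,-2)=0, max(0,4)=4, max(0,-4)=0, max(0,3)=3, max(0,1)=1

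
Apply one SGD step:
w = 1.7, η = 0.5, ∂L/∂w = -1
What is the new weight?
w_new = 2.2

w_new = w - η·∂L/∂w = 1.7 - 0.5×(-1) = 1.7 - (-0.5) = 2.2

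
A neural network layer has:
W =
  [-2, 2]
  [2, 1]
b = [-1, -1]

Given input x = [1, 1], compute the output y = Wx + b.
y = [-1, 2]

Wx = [-2×1 + 2×1, 2×1 + 1×1]
   = [0, 3]
y = Wx + b = [0 + -1, 3 + -1] = [-1, 2]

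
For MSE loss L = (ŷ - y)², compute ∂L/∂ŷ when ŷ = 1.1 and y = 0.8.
∂L/∂ŷ = 0.6

∂L/∂ŷ = 2(ŷ - y) = 2(1.1 - 0.8) = 2(0.3) = 0.6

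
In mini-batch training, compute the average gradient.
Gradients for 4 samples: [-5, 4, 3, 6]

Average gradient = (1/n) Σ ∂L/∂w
Average gradient = 2

Average = (1/4)(-5 + 4 + 3 + 6) = 8/4 = 2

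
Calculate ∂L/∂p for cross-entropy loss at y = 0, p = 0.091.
∂L/∂p = 1.1

∂L/∂p = -y/p + (1-y)/(1-p) = 0 + 1/0.909 = 1.1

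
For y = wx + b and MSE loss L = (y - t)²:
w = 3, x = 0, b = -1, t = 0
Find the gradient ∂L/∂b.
∂L/∂b = -2

y = wx + b = (3)(0) + -1 = -1
∂L/∂y = 2(y - t) = 2(-1 - 0) = -2
∂y/∂b = 1
∂L/∂b = ∂L/∂y · ∂y/∂b = -2 × 1 = -2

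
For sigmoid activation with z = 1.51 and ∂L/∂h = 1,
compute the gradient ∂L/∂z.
∂L/∂z = 0.1482

σ(1.51) = 0.8191
σ'(1.51) = σ(1.51)(1 - σ(1.51)) = 0.8191 × 0.1809 = 0.1482
∂L/∂z = ∂L/∂h · σ'(z) = 1 × 0.1482 = 0.1482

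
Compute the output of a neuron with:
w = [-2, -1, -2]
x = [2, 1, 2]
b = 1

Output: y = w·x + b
y = -8

y = (-2)(2) + (-1)(1) + (-2)(2) + 1 = -8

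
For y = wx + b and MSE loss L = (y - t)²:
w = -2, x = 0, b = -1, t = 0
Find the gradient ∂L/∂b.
∂L/∂b = -2

y = wx + b = (-2)(0) + -1 = -1
∂L/∂y = 2(y - t) = 2(-1 - 0) = -2
∂y/∂b = 1
∂L/∂b = ∂L/∂y · ∂y/∂b = -2 × 1 = -2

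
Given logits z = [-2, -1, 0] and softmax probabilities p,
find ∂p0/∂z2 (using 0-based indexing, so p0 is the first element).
∂p0/∂z2 = -0.05989

p = softmax(z) = [0.09003, 0.2447, 0.6652]
p0 = 0.09003, p2 = 0.6652

∂p0/∂z2 = -p0 × p2 = -0.09003 × 0.6652 = -0.05989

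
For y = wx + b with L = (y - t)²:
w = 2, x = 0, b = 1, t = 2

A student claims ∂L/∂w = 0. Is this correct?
Correct

y = (2)(0) + 1 = 1
∂L/∂y = 2(y - t) = 2(1 - 2) = -2
∂y/∂w = x = 0
∂L/∂w = -2 × 0 = 0

Claimed value: 0
Correct: The correct gradient is 0.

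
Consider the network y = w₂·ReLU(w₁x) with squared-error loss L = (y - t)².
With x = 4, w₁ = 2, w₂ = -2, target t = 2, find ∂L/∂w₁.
∂L/∂w₁ = 288

Forward pass:
z = w₁x = 2×4 = 8
h = ReLU(8) = 8
y = w₂h = -2×8 = -16

Backward pass:
∂L/∂y = 2(y - t) = 2(-16 - 2) = -36
∂y/∂h = w₂ = -2
∂h/∂z = 1 (ReLU derivative)
∂z/∂w₁ = x = 4

∂L/∂w₁ = -36 × -2 × 1 × 4 = 288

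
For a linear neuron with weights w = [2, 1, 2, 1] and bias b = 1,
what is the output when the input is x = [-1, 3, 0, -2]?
y = 0

y = (2)(-1) + (1)(3) + (2)(0) + (1)(-2) + 1 = 0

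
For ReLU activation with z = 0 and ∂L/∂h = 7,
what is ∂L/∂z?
∂L/∂z = 0

h = ReLU(0) = 0
At z = 0: ∂h/∂z = 0 (by convention)
∂L/∂z = ∂L/∂h · ∂h/∂z = 7 × 0 = 0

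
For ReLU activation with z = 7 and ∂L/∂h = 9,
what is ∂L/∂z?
∂L/∂z = 9

h = ReLU(7) = 7
Since z > 0: ∂h/∂z = 1
∂L/∂z = ∂L/∂h · ∂h/∂z = 9 × 1 = 9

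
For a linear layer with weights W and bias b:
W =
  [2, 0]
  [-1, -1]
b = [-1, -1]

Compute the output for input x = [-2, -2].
y = [-5, 3]

Wx = [2×-2 + 0×-2, -1×-2 + -1×-2]
   = [-4, 4]
y = Wx + b = [-4 + -1, 4 + -1] = [-5, 3]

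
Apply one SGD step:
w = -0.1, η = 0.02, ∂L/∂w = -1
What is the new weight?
w_new = -0.08

w_new = w - η·∂L/∂w = -0.1 - 0.02×(-1) = -0.1 - (-0.02) = -0.08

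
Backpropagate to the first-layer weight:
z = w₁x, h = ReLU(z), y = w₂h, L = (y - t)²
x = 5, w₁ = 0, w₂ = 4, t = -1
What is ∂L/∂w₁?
∂L/∂w₁ = 0

Forward pass:
z = w₁x = 0×5 = 0
h = ReLU(0) = 0
y = w₂h = 4×0 = 0

Backward pass:
∂L/∂y = 2(y - t) = 2(0 - -1) = 2
∂y/∂h = w₂ = 4
∂h/∂z = 0 (ReLU derivative)
∂z/∂w₁ = x = 5

∂L/∂w₁ = 2 × 4 × 0 × 5 = 0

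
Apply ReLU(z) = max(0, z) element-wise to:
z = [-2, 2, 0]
h = [0, 2, 0]

ReLU applied element-wise: max(0,-2)=0, max(0,2)=2, max(0,0)=0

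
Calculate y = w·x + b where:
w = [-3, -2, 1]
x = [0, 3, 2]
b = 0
y = -4

y = (-3)(0) + (-2)(3) + (1)(2) + 0 = -4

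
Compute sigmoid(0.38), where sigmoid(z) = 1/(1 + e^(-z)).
0.5939

sigmoid(0.38) = 1/(1 + e^(-0.38)) = 1/(1 + 0.6839) = 0.5939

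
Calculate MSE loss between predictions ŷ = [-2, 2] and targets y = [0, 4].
MSE = 4

MSE = (1/2)((-2-0)² + (2-4)²) = (1/2)(4 + 4) = 4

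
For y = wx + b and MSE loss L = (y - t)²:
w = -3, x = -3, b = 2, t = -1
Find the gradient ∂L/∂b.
∂L/∂b = 24

y = wx + b = (-3)(-3) + 2 = 11
∂L/∂y = 2(y - t) = 2(11 - -1) = 24
∂y/∂b = 1
∂L/∂b = ∂L/∂y · ∂y/∂b = 24 × 1 = 24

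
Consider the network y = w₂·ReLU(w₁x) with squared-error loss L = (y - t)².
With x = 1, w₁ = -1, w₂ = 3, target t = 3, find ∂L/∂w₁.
∂L/∂w₁ = 0

Forward pass:
z = w₁x = -1×1 = -1
h = ReLU(-1) = 0
y = w₂h = 3×0 = 0

Backward pass:
∂L/∂y = 2(y - t) = 2(0 - 3) = -6
∂y/∂h = w₂ = 3
∂h/∂z = 0 (ReLU derivative)
∂z/∂w₁ = x = 1

∂L/∂w₁ = -6 × 3 × 0 × 1 = 0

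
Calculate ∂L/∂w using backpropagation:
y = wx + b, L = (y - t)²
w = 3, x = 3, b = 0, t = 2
∂L/∂w = 42

y = wx + b = (3)(3) + 0 = 9
∂L/∂y = 2(y - t) = 2(9 - 2) = 14
∂y/∂w = x = 3
∂L/∂w = ∂L/∂y · ∂y/∂w = 14 × 3 = 42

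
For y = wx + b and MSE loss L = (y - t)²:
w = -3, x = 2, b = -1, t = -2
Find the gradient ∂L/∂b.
∂L/∂b = -10

y = wx + b = (-3)(2) + -1 = -7
∂L/∂y = 2(y - t) = 2(-7 - -2) = -10
∂y/∂b = 1
∂L/∂b = ∂L/∂y · ∂y/∂b = -10 × 1 = -10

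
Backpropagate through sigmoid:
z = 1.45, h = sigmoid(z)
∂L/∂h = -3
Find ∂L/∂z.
∂L/∂z = -0.4617

σ(1.45) = 0.81
σ'(1.45) = σ(1.45)(1 - σ(1.45)) = 0.81 × 0.19 = 0.1539
∂L/∂z = ∂L/∂h · σ'(z) = -3 × 0.1539 = -0.4617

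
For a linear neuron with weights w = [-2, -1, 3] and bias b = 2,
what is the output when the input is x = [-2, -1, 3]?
y = 16

y = (-2)(-2) + (-1)(-1) + (3)(3) + 2 = 16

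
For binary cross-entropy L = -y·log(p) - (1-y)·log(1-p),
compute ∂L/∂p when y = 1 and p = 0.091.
∂L/∂p = -10.99

∂L/∂p = -y/p + (1-y)/(1-p) = -1/0.091 + 0 = -10.99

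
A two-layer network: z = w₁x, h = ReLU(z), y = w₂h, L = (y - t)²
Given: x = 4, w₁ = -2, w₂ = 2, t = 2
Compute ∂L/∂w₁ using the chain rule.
∂L/∂w₁ = 0

Forward pass:
z = w₁x = -2×4 = -8
h = ReLU(-8) = 0
y = w₂h = 2×0 = 0

Backward pass:
∂L/∂y = 2(y - t) = 2(0 - 2) = -4
∂y/∂h = w₂ = 2
∂h/∂z = 0 (ReLU derivative)
∂z/∂w₁ = x = 4

∂L/∂w₁ = -4 × 2 × 0 × 4 = 0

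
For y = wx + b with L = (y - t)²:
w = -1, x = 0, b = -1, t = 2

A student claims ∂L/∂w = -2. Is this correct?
Incorrect

y = (-1)(0) + -1 = -1
∂L/∂y = 2(y - t) = 2(-1 - 2) = -6
∂y/∂w = x = 0
∂L/∂w = -6 × 0 = 0

Claimed value: -2
Incorrect: The correct gradient is 0.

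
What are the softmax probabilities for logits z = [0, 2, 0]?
p = [0.1065, 0.787, 0.1065]

exp(z) = [1, 7.389, 1]
Sum = 9.389
p = [0.1065, 0.787, 0.1065]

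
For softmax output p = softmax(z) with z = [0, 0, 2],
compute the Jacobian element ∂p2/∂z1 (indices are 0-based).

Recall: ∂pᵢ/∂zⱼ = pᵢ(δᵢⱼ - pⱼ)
∂p2/∂z1 = -0.08382

p = softmax(z) = [0.1065, 0.1065, 0.787]
p2 = 0.787, p1 = 0.1065

∂p2/∂z1 = -p2 × p1 = -0.787 × 0.1065 = -0.08382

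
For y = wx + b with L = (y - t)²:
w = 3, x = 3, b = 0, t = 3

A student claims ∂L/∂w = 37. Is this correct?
Incorrect

y = (3)(3) + 0 = 9
∂L/∂y = 2(y - t) = 2(9 - 3) = 12
∂y/∂w = x = 3
∂L/∂w = 12 × 3 = 36

Claimed value: 37
Incorrect: The correct gradient is 36.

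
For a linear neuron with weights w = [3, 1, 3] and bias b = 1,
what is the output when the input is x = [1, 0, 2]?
y = 10

y = (3)(1) + (1)(0) + (3)(2) + 1 = 10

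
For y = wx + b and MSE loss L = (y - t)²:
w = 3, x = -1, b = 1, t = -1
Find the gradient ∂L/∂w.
∂L/∂w = 2

y = wx + b = (3)(-1) + 1 = -2
∂L/∂y = 2(y - t) = 2(-2 - -1) = -2
∂y/∂w = x = -1
∂L/∂w = ∂L/∂y · ∂y/∂w = -2 × -1 = 2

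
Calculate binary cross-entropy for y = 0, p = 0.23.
L = 0.2614

L = -0·log(0.23) - 1·log(0.77) = -log(0.77) = 0.2614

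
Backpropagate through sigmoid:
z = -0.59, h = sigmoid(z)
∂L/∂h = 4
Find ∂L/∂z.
∂L/∂z = 0.9178

σ(-0.59) = 0.3566
σ'(-0.59) = σ(-0.59)(1 - σ(-0.59)) = 0.3566 × 0.6434 = 0.2294
∂L/∂z = ∂L/∂h · σ'(z) = 4 × 0.2294 = 0.9178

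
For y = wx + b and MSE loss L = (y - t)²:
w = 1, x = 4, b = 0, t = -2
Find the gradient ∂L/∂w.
∂L/∂w = 48

y = wx + b = (1)(4) + 0 = 4
∂L/∂y = 2(y - t) = 2(4 - -2) = 12
∂y/∂w = x = 4
∂L/∂w = ∂L/∂y · ∂y/∂w = 12 × 4 = 48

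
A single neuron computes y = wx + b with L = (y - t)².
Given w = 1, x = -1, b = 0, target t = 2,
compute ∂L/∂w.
∂L/∂w = 6

y = wx + b = (1)(-1) + 0 = -1
∂L/∂y = 2(y - t) = 2(-1 - 2) = -6
∂y/∂w = x = -1
∂L/∂w = ∂L/∂y · ∂y/∂w = -6 × -1 = 6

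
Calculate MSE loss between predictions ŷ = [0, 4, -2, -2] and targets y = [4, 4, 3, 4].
MSE = 19.25

MSE = (1/4)((0-4)² + (4-4)² + (-2-3)² + (-2-4)²) = (1/4)(16 + 0 + 25 + 36) = 19.25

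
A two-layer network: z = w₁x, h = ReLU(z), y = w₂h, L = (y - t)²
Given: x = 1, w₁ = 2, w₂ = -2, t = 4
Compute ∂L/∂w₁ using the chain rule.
∂L/∂w₁ = 32

Forward pass:
z = w₁x = 2×1 = 2
h = ReLU(2) = 2
y = w₂h = -2×2 = -4

Backward pass:
∂L/∂y = 2(y - t) = 2(-4 - 4) = -16
∂y/∂h = w₂ = -2
∂h/∂z = 1 (ReLU derivative)
∂z/∂w₁ = x = 1

∂L/∂w₁ = -16 × -2 × 1 × 1 = 32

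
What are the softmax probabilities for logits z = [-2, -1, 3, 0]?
p = [0.0063, 0.017, 0.9304, 0.0463]

exp(z) = [0.1353, 0.3679, 20.09, 1]
Sum = 21.59
p = [0.0063, 0.017, 0.9304, 0.0463]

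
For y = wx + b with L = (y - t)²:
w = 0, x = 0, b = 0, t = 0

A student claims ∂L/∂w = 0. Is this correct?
Correct

y = (0)(0) + 0 = 0
∂L/∂y = 2(y - t) = 2(0 - 0) = 0
∂y/∂w = x = 0
∂L/∂w = 0 × 0 = 0

Claimed value: 0
Correct: The correct gradient is 0.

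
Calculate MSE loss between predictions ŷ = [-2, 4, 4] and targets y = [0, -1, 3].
MSE = 10

MSE = (1/3)((-2-0)² + (4--1)² + (4-3)²) = (1/3)(4 + 25 + 1) = 10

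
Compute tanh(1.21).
0.8367

tanh(1.21) = (e^(1.21) - e^(-1.21))/(e^(1.21) + e^(-1.21)) = 0.8367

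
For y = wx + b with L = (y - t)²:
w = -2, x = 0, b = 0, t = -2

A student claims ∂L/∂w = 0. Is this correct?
Correct

y = (-2)(0) + 0 = 0
∂L/∂y = 2(y - t) = 2(0 - -2) = 4
∂y/∂w = x = 0
∂L/∂w = 4 × 0 = 0

Claimed value: 0
Correct: The correct gradient is 0.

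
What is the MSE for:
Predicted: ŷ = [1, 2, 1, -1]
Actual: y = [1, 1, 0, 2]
MSE = 2.75

MSE = (1/4)((1-1)² + (2-1)² + (1-0)² + (-1-2)²) = (1/4)(0 + 1 + 1 + 9) = 2.75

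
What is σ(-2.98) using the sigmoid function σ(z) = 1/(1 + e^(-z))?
0.04834

sigmoid(-2.98) = 1/(1 + e^(2.98)) = 1/(1 + 19.69) = 0.04834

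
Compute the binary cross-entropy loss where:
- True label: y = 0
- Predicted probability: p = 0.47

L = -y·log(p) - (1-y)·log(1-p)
L = 0.6349

L = -0·log(0.47) - 1·log(0.53) = -log(0.53) = 0.6349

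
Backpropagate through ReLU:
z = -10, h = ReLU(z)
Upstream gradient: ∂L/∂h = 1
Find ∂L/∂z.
∂L/∂z = 0

h = ReLU(-10) = 0
Since z < 0: ∂h/∂z = 0
∂L/∂z = ∂L/∂h · ∂h/∂z = 1 × 0 = 0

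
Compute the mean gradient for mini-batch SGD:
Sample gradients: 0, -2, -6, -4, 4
Average gradient = -1.6

Average = (1/5)(0 + -2 + -6 + -4 + 4) = -8/5 = -1.6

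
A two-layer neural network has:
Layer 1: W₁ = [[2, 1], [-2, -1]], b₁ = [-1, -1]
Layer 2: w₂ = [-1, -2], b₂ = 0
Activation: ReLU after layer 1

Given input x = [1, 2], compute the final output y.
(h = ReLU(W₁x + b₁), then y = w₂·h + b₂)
y = -3

Layer 1 pre-activation: z₁ = [3, -5]
After ReLU: h = [3, 0]
Layer 2 output: y = -1×3 + -2×0 + 0 = -3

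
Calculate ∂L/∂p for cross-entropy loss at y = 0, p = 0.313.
∂L/∂p = 1.456

∂L/∂p = -y/p + (1-y)/(1-p) = 0 + 1/0.687 = 1.456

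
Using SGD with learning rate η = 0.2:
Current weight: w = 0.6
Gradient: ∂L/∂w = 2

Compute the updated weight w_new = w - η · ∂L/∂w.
w_new = 0.2

w_new = w - η·∂L/∂w = 0.6 - 0.2×(2) = 0.6 - (0.4) = 0.2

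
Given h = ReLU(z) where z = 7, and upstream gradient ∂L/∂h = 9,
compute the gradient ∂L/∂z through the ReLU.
∂L/∂z = 9

h = ReLU(7) = 7
Since z > 0: ∂h/∂z = 1
∂L/∂z = ∂L/∂h · ∂h/∂z = 9 × 1 = 9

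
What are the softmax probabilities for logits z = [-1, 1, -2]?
p = [0.1142, 0.8438, 0.042]

exp(z) = [0.3679, 2.718, 0.1353]
Sum = 3.221
p = [0.1142, 0.8438, 0.042]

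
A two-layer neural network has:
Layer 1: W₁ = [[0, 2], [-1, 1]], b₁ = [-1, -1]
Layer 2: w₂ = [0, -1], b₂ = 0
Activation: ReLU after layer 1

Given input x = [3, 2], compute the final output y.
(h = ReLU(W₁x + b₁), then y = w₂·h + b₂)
y = 0

Layer 1 pre-activation: z₁ = [3, -2]
After ReLU: h = [3, 0]
Layer 2 output: y = 0×3 + -1×0 + 0 = 0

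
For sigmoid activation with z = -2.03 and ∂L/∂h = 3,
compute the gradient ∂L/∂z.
∂L/∂z = 0.3078

σ(-2.03) = 0.1161
σ'(-2.03) = σ(-2.03)(1 - σ(-2.03)) = 0.1161 × 0.8839 = 0.1026
∂L/∂z = ∂L/∂h · σ'(z) = 3 × 0.1026 = 0.3078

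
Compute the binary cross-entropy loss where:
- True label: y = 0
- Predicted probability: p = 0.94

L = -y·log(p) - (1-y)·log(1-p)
L = 2.813

L = -0·log(0.94) - 1·log(0.06) = -log(0.06) = 2.813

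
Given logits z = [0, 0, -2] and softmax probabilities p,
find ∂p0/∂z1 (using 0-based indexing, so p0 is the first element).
∂p0/∂z1 = -0.2193

p = softmax(z) = [0.4683, 0.4683, 0.06338]
p0 = 0.4683, p1 = 0.4683

∂p0/∂z1 = -p0 × p1 = -0.4683 × 0.4683 = -0.2193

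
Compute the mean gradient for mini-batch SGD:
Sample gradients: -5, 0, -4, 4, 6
Average gradient = 0.2

Average = (1/5)(-5 + 0 + -4 + 4 + 6) = 1/5 = 0.2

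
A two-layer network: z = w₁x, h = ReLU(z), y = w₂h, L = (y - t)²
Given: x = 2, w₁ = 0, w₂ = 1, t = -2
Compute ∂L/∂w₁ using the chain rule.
∂L/∂w₁ = 0

Forward pass:
z = w₁x = 0×2 = 0
h = ReLU(0) = 0
y = w₂h = 1×0 = 0

Backward pass:
∂L/∂y = 2(y - t) = 2(0 - -2) = 4
∂y/∂h = w₂ = 1
∂h/∂z = 0 (ReLU derivative)
∂z/∂w₁ = x = 2

∂L/∂w₁ = 4 × 1 × 0 × 2 = 0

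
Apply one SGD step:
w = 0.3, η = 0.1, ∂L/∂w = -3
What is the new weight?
w_new = 0.6

w_new = w - η·∂L/∂w = 0.3 - 0.1×(-3) = 0.3 - (-0.3) = 0.6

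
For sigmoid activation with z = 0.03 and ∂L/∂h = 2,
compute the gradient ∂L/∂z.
∂L/∂z = 0.4999

σ(0.03) = 0.5075
σ'(0.03) = σ(0.03)(1 - σ(0.03)) = 0.5075 × 0.4925 = 0.2499
∂L/∂z = ∂L/∂h · σ'(z) = 2 × 0.2499 = 0.4999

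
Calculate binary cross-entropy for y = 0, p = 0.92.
L = 2.526

L = -0·log(0.92) - 1·log(0.08) = -log(0.08) = 2.526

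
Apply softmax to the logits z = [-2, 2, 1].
p = [0.0132, 0.7214, 0.2654]

exp(z) = [0.1353, 7.389, 2.718]
Sum = 10.24
p = [0.0132, 0.7214, 0.2654]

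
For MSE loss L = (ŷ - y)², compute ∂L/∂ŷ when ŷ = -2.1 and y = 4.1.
∂L/∂ŷ = -12.4

∂L/∂ŷ = 2(ŷ - y) = 2(-2.1 - 4.1) = 2(-6.2) = -12.4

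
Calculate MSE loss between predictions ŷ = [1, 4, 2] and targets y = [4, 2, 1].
MSE = 4.667

MSE = (1/3)((1-4)² + (4-2)² + (2-1)²) = (1/3)(9 + 4 + 1) = 4.667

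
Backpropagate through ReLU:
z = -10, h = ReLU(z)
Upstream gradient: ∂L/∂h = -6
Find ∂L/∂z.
∂L/∂z = 0

h = ReLU(-10) = 0
Since z < 0: ∂h/∂z = 0
∂L/∂z = ∂L/∂h · ∂h/∂z = -6 × 0 = 0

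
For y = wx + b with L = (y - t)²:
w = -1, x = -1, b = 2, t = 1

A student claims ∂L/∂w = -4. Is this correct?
Correct

y = (-1)(-1) + 2 = 3
∂L/∂y = 2(y - t) = 2(3 - 1) = 4
∂y/∂w = x = -1
∂L/∂w = 4 × -1 = -4

Claimed value: -4
Correct: The correct gradient is -4.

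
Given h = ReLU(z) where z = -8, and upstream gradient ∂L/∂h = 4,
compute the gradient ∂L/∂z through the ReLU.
∂L/∂z = 0

h = ReLU(-8) = 0
Since z < 0: ∂h/∂z = 0
∂L/∂z = ∂L/∂h · ∂h/∂z = 4 × 0 = 0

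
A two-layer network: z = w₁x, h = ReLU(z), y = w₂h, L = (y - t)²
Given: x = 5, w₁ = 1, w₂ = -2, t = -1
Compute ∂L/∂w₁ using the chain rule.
∂L/∂w₁ = 180

Forward pass:
z = w₁x = 1×5 = 5
h = ReLU(5) = 5
y = w₂h = -2×5 = -10

Backward pass:
∂L/∂y = 2(y - t) = 2(-10 - -1) = -18
∂y/∂h = w₂ = -2
∂h/∂z = 1 (ReLU derivative)
∂z/∂w₁ = x = 5

∂L/∂w₁ = -18 × -2 × 1 × 5 = 180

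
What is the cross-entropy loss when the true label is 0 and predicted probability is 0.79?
L = 1.561

L = -0·log(0.79) - 1·log(0.21) = -log(0.21) = 1.561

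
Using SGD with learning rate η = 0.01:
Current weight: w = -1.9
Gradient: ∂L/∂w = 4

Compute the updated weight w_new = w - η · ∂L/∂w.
w_new = -1.94

w_new = w - η·∂L/∂w = -1.9 - 0.01×(4) = -1.9 - (0.04) = -1.94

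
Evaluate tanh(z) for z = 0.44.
0.4136

tanh(0.44) = (e^(0.44) - e^(-0.44))/(e^(0.44) + e^(-0.44)) = 0.4136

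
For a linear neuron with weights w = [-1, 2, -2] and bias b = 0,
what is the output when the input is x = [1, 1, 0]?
y = 1

y = (-1)(1) + (2)(1) + (-2)(0) + 0 = 1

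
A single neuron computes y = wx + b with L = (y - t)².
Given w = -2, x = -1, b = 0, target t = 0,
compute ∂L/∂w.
∂L/∂w = -4

y = wx + b = (-2)(-1) + 0 = 2
∂L/∂y = 2(y - t) = 2(2 - 0) = 4
∂y/∂w = x = -1
∂L/∂w = ∂L/∂y · ∂y/∂w = 4 × -1 = -4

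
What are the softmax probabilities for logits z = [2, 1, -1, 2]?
p = [0.4136, 0.1522, 0.0206, 0.4136]

exp(z) = [7.389, 2.718, 0.3679, 7.389]
Sum = 17.86
p = [0.4136, 0.1522, 0.0206, 0.4136]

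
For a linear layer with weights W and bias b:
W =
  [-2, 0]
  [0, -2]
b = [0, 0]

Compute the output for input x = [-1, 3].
y = [2, -6]

Wx = [-2×-1 + 0×3, 0×-1 + -2×3]
   = [2, -6]
y = Wx + b = [2 + 0, -6 + 0] = [2, -6]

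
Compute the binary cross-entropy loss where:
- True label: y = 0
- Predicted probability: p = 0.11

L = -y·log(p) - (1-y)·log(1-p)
L = 0.1165

L = -0·log(0.11) - 1·log(0.89) = -log(0.89) = 0.1165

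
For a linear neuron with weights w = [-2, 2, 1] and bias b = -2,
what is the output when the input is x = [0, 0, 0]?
y = -2

y = (-2)(0) + (2)(0) + (1)(0) + -2 = -2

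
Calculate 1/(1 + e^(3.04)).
0.04565

sigmoid(-3.04) = 1/(1 + e^(3.04)) = 1/(1 + 20.91) = 0.04565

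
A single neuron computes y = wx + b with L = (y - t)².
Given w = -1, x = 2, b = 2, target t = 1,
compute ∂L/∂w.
∂L/∂w = -4

y = wx + b = (-1)(2) + 2 = 0
∂L/∂y = 2(y - t) = 2(0 - 1) = -2
∂y/∂w = x = 2
∂L/∂w = ∂L/∂y · ∂y/∂w = -2 × 2 = -4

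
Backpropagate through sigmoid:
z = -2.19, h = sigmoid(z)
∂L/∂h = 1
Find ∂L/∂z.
∂L/∂z = 0.09052

σ(-2.19) = 0.1007
σ'(-2.19) = σ(-2.19)(1 - σ(-2.19)) = 0.1007 × 0.8993 = 0.09052
∂L/∂z = ∂L/∂h · σ'(z) = 1 × 0.09052 = 0.09052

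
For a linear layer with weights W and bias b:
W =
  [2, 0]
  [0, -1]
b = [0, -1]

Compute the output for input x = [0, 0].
y = [0, -1]

Wx = [2×0 + 0×0, 0×0 + -1×0]
   = [0, 0]
y = Wx + b = [0 + 0, 0 + -1] = [0, -1]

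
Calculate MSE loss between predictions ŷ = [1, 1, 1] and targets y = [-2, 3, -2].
MSE = 7.333

MSE = (1/3)((1--2)² + (1-3)² + (1--2)²) = (1/3)(9 + 4 + 9) = 7.333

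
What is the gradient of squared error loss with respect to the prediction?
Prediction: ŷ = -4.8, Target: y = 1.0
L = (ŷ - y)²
∂L/∂ŷ = -11.6

∂L/∂ŷ = 2(ŷ - y) = 2(-4.8 - 1.0) = 2(-5.8) = -11.6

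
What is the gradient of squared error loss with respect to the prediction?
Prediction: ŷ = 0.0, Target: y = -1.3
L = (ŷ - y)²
∂L/∂ŷ = 2.6

∂L/∂ŷ = 2(ŷ - y) = 2(0.0 - -1.3) = 2(1.3) = 2.6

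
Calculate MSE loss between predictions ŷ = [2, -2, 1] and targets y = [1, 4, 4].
MSE = 15.33

MSE = (1/3)((2-1)² + (-2-4)² + (1-4)²) = (1/3)(1 + 36 + 9) = 15.33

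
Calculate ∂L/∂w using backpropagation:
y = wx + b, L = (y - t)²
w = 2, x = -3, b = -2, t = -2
∂L/∂w = 36

y = wx + b = (2)(-3) + -2 = -8
∂L/∂y = 2(y - t) = 2(-8 - -2) = -12
∂y/∂w = x = -3
∂L/∂w = ∂L/∂y · ∂y/∂w = -12 × -3 = 36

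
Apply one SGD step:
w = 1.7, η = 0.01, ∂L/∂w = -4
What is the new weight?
w_new = 1.74

w_new = w - η·∂L/∂w = 1.7 - 0.01×(-4) = 1.7 - (-0.04) = 1.74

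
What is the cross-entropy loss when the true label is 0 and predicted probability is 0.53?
L = 0.755

L = -0·log(0.53) - 1·log(0.47) = -log(0.47) = 0.755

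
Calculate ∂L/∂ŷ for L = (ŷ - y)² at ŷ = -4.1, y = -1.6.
∂L/∂ŷ = -5.0

∂L/∂ŷ = 2(ŷ - y) = 2(-4.1 - -1.6) = 2(-2.5) = -5.0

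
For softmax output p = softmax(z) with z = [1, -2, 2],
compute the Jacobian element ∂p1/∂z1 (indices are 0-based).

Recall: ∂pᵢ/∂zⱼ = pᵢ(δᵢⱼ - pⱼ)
∂p1/∂z1 = 0.01304

p = softmax(z) = [0.2654, 0.01321, 0.7214]
p1 = 0.01321

∂p1/∂z1 = p1(1 - p1) = 0.01321 × (1 - 0.01321) = 0.01304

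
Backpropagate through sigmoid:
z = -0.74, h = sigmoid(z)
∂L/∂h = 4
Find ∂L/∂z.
∂L/∂z = 0.8747

σ(-0.74) = 0.323
σ'(-0.74) = σ(-0.74)(1 - σ(-0.74)) = 0.323 × 0.677 = 0.2187
∂L/∂z = ∂L/∂h · σ'(z) = 4 × 0.2187 = 0.8747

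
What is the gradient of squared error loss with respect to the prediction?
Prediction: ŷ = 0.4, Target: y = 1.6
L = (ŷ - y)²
∂L/∂ŷ = -2.4

∂L/∂ŷ = 2(ŷ - y) = 2(0.4 - 1.6) = 2(-1.2) = -2.4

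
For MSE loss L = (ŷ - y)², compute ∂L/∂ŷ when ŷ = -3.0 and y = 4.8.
∂L/∂ŷ = -15.6

∂L/∂ŷ = 2(ŷ - y) = 2(-3.0 - 4.8) = 2(-7.8) = -15.6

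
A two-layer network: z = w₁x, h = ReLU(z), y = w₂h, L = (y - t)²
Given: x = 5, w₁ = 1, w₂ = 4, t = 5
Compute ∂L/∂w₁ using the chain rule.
∂L/∂w₁ = 600

Forward pass:
z = w₁x = 1×5 = 5
h = ReLU(5) = 5
y = w₂h = 4×5 = 20

Backward pass:
∂L/∂y = 2(y - t) = 2(20 - 5) = 30
∂y/∂h = w₂ = 4
∂h/∂z = 1 (ReLU derivative)
∂z/∂w₁ = x = 5

∂L/∂w₁ = 30 × 4 × 1 × 5 = 600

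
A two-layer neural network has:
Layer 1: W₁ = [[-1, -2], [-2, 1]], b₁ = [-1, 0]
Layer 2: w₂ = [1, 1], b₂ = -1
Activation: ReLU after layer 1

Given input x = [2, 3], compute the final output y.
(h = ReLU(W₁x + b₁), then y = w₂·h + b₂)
y = -1

Layer 1 pre-activation: z₁ = [-9, -1]
After ReLU: h = [0, 0]
Layer 2 output: y = 1×0 + 1×0 + -1 = -1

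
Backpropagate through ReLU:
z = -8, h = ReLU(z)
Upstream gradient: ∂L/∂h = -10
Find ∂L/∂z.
∂L/∂z = 0

h = ReLU(-8) = 0
Since z < 0: ∂h/∂z = 0
∂L/∂z = ∂L/∂h · ∂h/∂z = -10 × 0 = 0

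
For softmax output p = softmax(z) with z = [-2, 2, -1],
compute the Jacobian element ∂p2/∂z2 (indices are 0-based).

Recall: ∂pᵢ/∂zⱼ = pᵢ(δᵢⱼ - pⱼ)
∂p2/∂z2 = 0.04444

p = softmax(z) = [0.01715, 0.9362, 0.04661]
p2 = 0.04661

∂p2/∂z2 = p2(1 - p2) = 0.04661 × (1 - 0.04661) = 0.04444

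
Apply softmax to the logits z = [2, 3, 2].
p = [0.2119, 0.5761, 0.2119]

exp(z) = [7.389, 20.09, 7.389]
Sum = 34.86
p = [0.2119, 0.5761, 0.2119]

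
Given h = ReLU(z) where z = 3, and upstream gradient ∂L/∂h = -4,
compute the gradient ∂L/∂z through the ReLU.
∂L/∂z = -4

h = ReLU(3) = 3
Since z > 0: ∂h/∂z = 1
∂L/∂z = ∂L/∂h · ∂h/∂z = -4 × 1 = -4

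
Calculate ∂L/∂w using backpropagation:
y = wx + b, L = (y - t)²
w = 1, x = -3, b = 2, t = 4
∂L/∂w = 30

y = wx + b = (1)(-3) + 2 = -1
∂L/∂y = 2(y - t) = 2(-1 - 4) = -10
∂y/∂w = x = -3
∂L/∂w = ∂L/∂y · ∂y/∂w = -10 × -3 = 30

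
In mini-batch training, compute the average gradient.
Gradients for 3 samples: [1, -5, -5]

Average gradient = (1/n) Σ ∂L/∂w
Average gradient = -3

Average = (1/3)(1 + -5 + -5) = -9/3 = -3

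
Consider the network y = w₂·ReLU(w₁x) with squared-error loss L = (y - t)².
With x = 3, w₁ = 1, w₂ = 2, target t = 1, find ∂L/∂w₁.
∂L/∂w₁ = 60

Forward pass:
z = w₁x = 1×3 = 3
h = ReLU(3) = 3
y = w₂h = 2×3 = 6

Backward pass:
∂L/∂y = 2(y - t) = 2(6 - 1) = 10
∂y/∂h = w₂ = 2
∂h/∂z = 1 (ReLU derivative)
∂z/∂w₁ = x = 3

∂L/∂w₁ = 10 × 2 × 1 × 3 = 60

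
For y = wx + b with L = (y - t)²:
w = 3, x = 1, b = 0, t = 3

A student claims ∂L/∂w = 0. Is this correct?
Correct

y = (3)(1) + 0 = 3
∂L/∂y = 2(y - t) = 2(3 - 3) = 0
∂y/∂w = x = 1
∂L/∂w = 0 × 1 = 0

Claimed value: 0
Correct: The correct gradient is 0.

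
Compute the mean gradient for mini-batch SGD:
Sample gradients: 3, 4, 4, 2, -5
Average gradient = 1.6

Average = (1/5)(3 + 4 + 4 + 2 + -5) = 8/5 = 1.6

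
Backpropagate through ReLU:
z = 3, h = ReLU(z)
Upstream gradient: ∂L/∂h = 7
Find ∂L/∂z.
∂L/∂z = 7

h = ReLU(3) = 3
Since z > 0: ∂h/∂z = 1
∂L/∂z = ∂L/∂h · ∂h/∂z = 7 × 1 = 7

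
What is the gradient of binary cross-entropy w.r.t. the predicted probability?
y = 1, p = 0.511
∂L/∂p = -1.957

∂L/∂p = -y/p + (1-y)/(1-p) = -1/0.511 + 0 = -1.957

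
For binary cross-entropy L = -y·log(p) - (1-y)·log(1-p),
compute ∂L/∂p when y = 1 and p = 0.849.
∂L/∂p = -1.178

∂L/∂p = -y/p + (1-y)/(1-p) = -1/0.849 + 0 = -1.178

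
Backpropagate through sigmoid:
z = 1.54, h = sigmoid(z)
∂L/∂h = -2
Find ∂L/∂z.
∂L/∂z = -0.2907

σ(1.54) = 0.8235
σ'(1.54) = σ(1.54)(1 - σ(1.54)) = 0.8235 × 0.1765 = 0.1454
∂L/∂z = ∂L/∂h · σ'(z) = -2 × 0.1454 = -0.2907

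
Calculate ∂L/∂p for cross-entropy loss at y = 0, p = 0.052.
∂L/∂p = 1.055

∂L/∂p = -y/p + (1-y)/(1-p) = 0 + 1/0.948 = 1.055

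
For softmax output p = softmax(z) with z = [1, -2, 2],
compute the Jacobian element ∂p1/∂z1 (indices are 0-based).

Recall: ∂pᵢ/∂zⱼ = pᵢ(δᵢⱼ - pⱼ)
∂p1/∂z1 = 0.01304

p = softmax(z) = [0.2654, 0.01321, 0.7214]
p1 = 0.01321

∂p1/∂z1 = p1(1 - p1) = 0.01321 × (1 - 0.01321) = 0.01304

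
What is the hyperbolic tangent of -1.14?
-0.8144

tanh(-1.14) = (e^(-1.14) - e^(1.14))/(e^(-1.14) + e^(1.14)) = -0.8144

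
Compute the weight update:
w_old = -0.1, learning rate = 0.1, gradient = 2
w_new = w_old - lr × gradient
w_new = -0.3

w_new = w - η·∂L/∂w = -0.1 - 0.1×(2) = -0.1 - (0.2) = -0.3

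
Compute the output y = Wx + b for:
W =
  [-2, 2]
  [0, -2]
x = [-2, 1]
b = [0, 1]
y = [6, -1]

Wx = [-2×-2 + 2×1, 0×-2 + -2×1]
   = [6, -2]
y = Wx + b = [6 + 0, -2 + 1] = [6, -1]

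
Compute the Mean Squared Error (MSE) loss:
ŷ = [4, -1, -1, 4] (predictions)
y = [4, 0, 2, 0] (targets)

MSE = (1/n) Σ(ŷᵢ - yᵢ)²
MSE = 6.5

MSE = (1/4)((4-4)² + (-1-0)² + (-1-2)² + (4-0)²) = (1/4)(0 + 1 + 9 + 16) = 6.5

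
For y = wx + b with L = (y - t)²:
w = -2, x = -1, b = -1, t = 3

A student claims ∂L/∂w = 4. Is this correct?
Correct

y = (-2)(-1) + -1 = 1
∂L/∂y = 2(y - t) = 2(1 - 3) = -4
∂y/∂w = x = -1
∂L/∂w = -4 × -1 = 4

Claimed value: 4
Correct: The correct gradient is 4.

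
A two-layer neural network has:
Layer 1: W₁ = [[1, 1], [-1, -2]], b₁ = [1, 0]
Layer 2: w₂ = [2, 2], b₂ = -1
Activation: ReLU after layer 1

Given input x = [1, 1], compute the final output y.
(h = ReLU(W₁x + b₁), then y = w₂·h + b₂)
y = 5

Layer 1 pre-activation: z₁ = [3, -3]
After ReLU: h = [3, 0]
Layer 2 output: y = 2×3 + 2×0 + -1 = 5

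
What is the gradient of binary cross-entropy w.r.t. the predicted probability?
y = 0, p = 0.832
∂L/∂p = 5.952

∂L/∂p = -y/p + (1-y)/(1-p) = 0 + 1/0.168 = 5.952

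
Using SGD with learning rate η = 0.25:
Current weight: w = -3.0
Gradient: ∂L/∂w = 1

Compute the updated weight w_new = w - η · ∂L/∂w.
w_new = -3.25

w_new = w - η·∂L/∂w = -3.0 - 0.25×(1) = -3.0 - (0.25) = -3.25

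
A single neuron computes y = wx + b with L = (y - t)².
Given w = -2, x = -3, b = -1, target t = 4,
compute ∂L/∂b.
∂L/∂b = 2

y = wx + b = (-2)(-3) + -1 = 5
∂L/∂y = 2(y - t) = 2(5 - 4) = 2
∂y/∂b = 1
∂L/∂b = ∂L/∂y · ∂y/∂b = 2 × 1 = 2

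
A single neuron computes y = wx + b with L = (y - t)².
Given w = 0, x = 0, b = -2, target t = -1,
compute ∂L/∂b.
∂L/∂b = -2

y = wx + b = (0)(0) + -2 = -2
∂L/∂y = 2(y - t) = 2(-2 - -1) = -2
∂y/∂b = 1
∂L/∂b = ∂L/∂y · ∂y/∂b = -2 × 1 = -2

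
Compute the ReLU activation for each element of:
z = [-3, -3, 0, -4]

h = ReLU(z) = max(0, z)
h = [0, 0, 0, 0]

ReLU applied element-wise: max(0,-3)=0, max(0,-3)=0, max(0,0)=0, max(0,-4)=0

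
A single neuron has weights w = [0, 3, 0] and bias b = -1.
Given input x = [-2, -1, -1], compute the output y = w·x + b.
y = -4

y = (0)(-2) + (3)(-1) + (0)(-1) + -1 = -4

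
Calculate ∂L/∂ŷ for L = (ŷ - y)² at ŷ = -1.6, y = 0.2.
∂L/∂ŷ = -3.6

∂L/∂ŷ = 2(ŷ - y) = 2(-1.6 - 0.2) = 2(-1.8) = -3.6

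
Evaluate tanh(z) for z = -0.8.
-0.664

tanh(-0.8) = (e^(-0.8) - e^(0.8))/(e^(-0.8) + e^(0.8)) = -0.664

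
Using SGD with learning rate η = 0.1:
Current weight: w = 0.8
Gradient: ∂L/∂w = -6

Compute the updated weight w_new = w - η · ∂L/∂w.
w_new = 1.4

w_new = w - η·∂L/∂w = 0.8 - 0.1×(-6) = 0.8 - (-0.6) = 1.4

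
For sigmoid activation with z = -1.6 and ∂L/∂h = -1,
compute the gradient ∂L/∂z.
∂L/∂z = -0.1398

σ(-1.6) = 0.168
σ'(-1.6) = σ(-1.6)(1 - σ(-1.6)) = 0.168 × 0.832 = 0.1398
∂L/∂z = ∂L/∂h · σ'(z) = -1 × 0.1398 = -0.1398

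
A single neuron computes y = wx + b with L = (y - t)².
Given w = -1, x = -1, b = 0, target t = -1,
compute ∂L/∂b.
∂L/∂b = 4

y = wx + b = (-1)(-1) + 0 = 1
∂L/∂y = 2(y - t) = 2(1 - -1) = 4
∂y/∂b = 1
∂L/∂b = ∂L/∂y · ∂y/∂b = 4 × 1 = 4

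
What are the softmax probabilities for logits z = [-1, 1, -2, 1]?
p = [0.0619, 0.4576, 0.0228, 0.4576]

exp(z) = [0.3679, 2.718, 0.1353, 2.718]
Sum = 5.94
p = [0.0619, 0.4576, 0.0228, 0.4576]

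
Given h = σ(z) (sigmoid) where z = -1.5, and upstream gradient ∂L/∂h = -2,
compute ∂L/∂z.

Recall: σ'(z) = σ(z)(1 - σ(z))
∂L/∂z = -0.2983

σ(-1.5) = 0.1824
σ'(-1.5) = σ(-1.5)(1 - σ(-1.5)) = 0.1824 × 0.8176 = 0.1491
∂L/∂z = ∂L/∂h · σ'(z) = -2 × 0.1491 = -0.2983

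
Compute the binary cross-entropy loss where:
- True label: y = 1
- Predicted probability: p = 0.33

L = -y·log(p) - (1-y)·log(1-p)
L = 1.109

L = -1·log(0.33) - 0·log(0.67) = -log(0.33) = 1.109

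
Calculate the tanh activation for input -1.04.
-0.7779

tanh(-1.04) = (e^(-1.04) - e^(1.04))/(e^(-1.04) + e^(1.04)) = -0.7779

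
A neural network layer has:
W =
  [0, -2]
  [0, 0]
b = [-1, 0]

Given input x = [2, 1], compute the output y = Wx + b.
y = [-3, 0]

Wx = [0×2 + -2×1, 0×2 + 0×1]
   = [-2, 0]
y = Wx + b = [-2 + -1, 0 + 0] = [-3, 0]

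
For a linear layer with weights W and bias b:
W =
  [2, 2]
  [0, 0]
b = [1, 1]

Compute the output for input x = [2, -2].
y = [1, 1]

Wx = [2×2 + 2×-2, 0×2 + 0×-2]
   = [0, 0]
y = Wx + b = [0 + 1, 0 + 1] = [1, 1]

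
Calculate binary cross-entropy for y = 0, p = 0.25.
L = 0.2877

L = -0·log(0.25) - 1·log(0.75) = -log(0.75) = 0.2877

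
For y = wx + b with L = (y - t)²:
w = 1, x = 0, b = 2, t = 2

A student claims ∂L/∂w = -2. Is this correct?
Incorrect

y = (1)(0) + 2 = 2
∂L/∂y = 2(y - t) = 2(2 - 2) = 0
∂y/∂w = x = 0
∂L/∂w = 0 × 0 = 0

Claimed value: -2
Incorrect: The correct gradient is 0.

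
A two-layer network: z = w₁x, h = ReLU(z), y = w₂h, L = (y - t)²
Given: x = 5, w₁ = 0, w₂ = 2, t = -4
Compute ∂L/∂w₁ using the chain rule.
∂L/∂w₁ = 0

Forward pass:
z = w₁x = 0×5 = 0
h = ReLU(0) = 0
y = w₂h = 2×0 = 0

Backward pass:
∂L/∂y = 2(y - t) = 2(0 - -4) = 8
∂y/∂h = w₂ = 2
∂h/∂z = 0 (ReLU derivative)
∂z/∂w₁ = x = 5

∂L/∂w₁ = 8 × 2 × 0 × 5 = 0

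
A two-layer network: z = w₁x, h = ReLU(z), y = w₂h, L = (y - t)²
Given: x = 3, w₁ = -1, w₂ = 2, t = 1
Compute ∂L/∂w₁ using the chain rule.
∂L/∂w₁ = 0

Forward pass:
z = w₁x = -1×3 = -3
h = ReLU(-3) = 0
y = w₂h = 2×0 = 0

Backward pass:
∂L/∂y = 2(y - t) = 2(0 - 1) = -2
∂y/∂h = w₂ = 2
∂h/∂z = 0 (ReLU derivative)
∂z/∂w₁ = x = 3

∂L/∂w₁ = -2 × 2 × 0 × 3 = 0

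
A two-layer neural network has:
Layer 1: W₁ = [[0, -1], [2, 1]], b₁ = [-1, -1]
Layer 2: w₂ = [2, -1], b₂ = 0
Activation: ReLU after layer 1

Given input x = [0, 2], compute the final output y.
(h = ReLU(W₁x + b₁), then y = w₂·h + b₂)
y = -1

Layer 1 pre-activation: z₁ = [-3, 1]
After ReLU: h = [0, 1]
Layer 2 output: y = 2×0 + -1×1 + 0 = -1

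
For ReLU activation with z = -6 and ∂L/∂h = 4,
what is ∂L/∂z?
∂L/∂z = 0

h = ReLU(-6) = 0
Since z < 0: ∂h/∂z = 0
∂L/∂z = ∂L/∂h · ∂h/∂z = 4 × 0 = 0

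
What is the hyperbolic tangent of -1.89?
-0.9554

tanh(-1.89) = (e^(-1.89) - e^(1.89))/(e^(-1.89) + e^(1.89)) = -0.9554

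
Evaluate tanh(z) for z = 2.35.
0.982

tanh(2.35) = (e^(2.35) - e^(-2.35))/(e^(2.35) + e^(-2.35)) = 0.982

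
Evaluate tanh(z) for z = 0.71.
0.6107

tanh(0.71) = (e^(0.71) - e^(-0.71))/(e^(0.71) + e^(-0.71)) = 0.6107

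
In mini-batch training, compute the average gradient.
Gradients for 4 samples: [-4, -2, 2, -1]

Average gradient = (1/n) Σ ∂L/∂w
Average gradient = -1.25

Average = (1/4)(-4 + -2 + 2 + -1) = -5/4 = -1.25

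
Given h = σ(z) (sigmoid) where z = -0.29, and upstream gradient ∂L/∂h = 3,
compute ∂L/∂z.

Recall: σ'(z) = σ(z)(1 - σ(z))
∂L/∂z = 0.7344

σ(-0.29) = 0.428
σ'(-0.29) = σ(-0.29)(1 - σ(-0.29)) = 0.428 × 0.572 = 0.2448
∂L/∂z = ∂L/∂h · σ'(z) = 3 × 0.2448 = 0.7344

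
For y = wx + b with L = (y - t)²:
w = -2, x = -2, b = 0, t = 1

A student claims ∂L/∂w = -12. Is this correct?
Correct

y = (-2)(-2) + 0 = 4
∂L/∂y = 2(y - t) = 2(4 - 1) = 6
∂y/∂w = x = -2
∂L/∂w = 6 × -2 = -12

Claimed value: -12
Correct: The correct gradient is -12.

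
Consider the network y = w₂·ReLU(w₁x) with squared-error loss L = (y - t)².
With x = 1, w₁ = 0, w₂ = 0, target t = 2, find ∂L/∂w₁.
∂L/∂w₁ = 0

Forward pass:
z = w₁x = 0×1 = 0
h = ReLU(0) = 0
y = w₂h = 0×0 = 0

Backward pass:
∂L/∂y = 2(y - t) = 2(0 - 2) = -4
∂y/∂h = w₂ = 0
∂h/∂z = 0 (ReLU derivative)
∂z/∂w₁ = x = 1

∂L/∂w₁ = -4 × 0 × 0 × 1 = 0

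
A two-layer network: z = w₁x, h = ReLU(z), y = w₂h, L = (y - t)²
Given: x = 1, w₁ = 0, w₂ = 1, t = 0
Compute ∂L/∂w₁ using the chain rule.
∂L/∂w₁ = 0

Forward pass:
z = w₁x = 0×1 = 0
h = ReLU(0) = 0
y = w₂h = 1×0 = 0

Backward pass:
∂L/∂y = 2(y - t) = 2(0 - 0) = 0
∂y/∂h = w₂ = 1
∂h/∂z = 0 (ReLU derivative)
∂z/∂w₁ = x = 1

∂L/∂w₁ = 0 × 1 × 0 × 1 = 0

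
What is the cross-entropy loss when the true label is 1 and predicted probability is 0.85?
L = 0.1625

L = -1·log(0.85) - 0·log(0.15) = -log(0.85) = 0.1625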